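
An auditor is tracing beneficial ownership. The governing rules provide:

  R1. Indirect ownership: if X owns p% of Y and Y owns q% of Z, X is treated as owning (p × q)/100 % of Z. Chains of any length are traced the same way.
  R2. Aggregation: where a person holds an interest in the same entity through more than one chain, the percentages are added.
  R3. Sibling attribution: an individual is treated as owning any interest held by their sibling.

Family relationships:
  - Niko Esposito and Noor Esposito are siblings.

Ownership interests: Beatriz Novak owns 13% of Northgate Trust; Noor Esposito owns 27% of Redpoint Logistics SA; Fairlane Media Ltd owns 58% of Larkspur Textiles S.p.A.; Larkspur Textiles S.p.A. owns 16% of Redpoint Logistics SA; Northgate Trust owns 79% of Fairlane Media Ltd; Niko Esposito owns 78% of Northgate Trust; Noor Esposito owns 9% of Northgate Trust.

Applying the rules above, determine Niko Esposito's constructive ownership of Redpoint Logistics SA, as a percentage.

By sibling attribution (R3), Niko Esposito is treated as also owning Noor Esposito's interest in Northgate Trust, giving 78% + 9% = 87%.
By sibling attribution (R3), Niko Esposito is treated as owning Noor Esposito's 27% interest in Redpoint Logistics SA.
Chain via Northgate Trust → Fairlane Media Ltd → Larkspur Textiles S.p.A. (R1): 87% × 79% × 58% × 16% = 6.378144% of Redpoint Logistics SA.
Direct interest in Redpoint Logistics SA: 27%.
Aggregating (R2): 6.378144% + 27% = 33.378144%.

33.378144%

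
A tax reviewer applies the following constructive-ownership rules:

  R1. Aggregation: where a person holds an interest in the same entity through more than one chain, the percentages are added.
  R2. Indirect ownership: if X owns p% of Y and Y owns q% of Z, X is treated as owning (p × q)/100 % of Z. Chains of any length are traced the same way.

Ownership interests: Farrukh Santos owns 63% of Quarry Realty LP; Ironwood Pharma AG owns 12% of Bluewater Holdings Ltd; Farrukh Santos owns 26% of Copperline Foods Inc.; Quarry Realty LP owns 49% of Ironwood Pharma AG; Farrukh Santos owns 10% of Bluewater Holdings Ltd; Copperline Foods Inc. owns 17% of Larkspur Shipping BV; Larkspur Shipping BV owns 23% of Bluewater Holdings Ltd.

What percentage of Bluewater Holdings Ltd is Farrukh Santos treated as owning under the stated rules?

Chain via Quarry Realty LP → Ironwood Pharma AG (R2): 63% × 49% × 12% = 3.7044% of Bluewater Holdings Ltd.
Chain via Copperline Foods Inc. → Larkspur Shipping BV (R2): 26% × 17% × 23% = 1.0166% of Bluewater Holdings Ltd.
Direct interest in Bluewater Holdings Ltd: 10%.
Aggregating (R1): 3.7044% + 1.0166% + 10% = 14.721%.

14.721%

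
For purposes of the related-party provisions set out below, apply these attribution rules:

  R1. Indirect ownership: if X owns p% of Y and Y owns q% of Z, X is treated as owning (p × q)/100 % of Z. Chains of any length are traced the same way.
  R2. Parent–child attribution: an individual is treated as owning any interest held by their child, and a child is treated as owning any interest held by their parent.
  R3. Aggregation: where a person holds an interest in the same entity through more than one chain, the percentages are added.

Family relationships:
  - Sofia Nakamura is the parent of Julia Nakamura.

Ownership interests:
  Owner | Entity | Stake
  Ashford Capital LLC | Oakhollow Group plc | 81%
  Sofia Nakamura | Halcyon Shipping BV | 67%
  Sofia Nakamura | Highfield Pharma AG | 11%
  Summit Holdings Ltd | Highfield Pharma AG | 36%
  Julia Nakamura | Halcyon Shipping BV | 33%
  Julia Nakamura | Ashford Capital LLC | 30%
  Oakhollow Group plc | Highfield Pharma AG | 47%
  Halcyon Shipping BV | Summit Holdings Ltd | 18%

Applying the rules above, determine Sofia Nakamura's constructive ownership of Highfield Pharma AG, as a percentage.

By parent–child attribution (R2), Sofia Nakamura is treated as also owning Julia Nakamura's interest in Halcyon Shipping BV, giving 67% + 33% = 100%.
By parent–child attribution (R2), Sofia Nakamura is treated as owning Julia Nakamura's 30% interest in Ashford Capital LLC.
Chain via Halcyon Shipping BV → Summit Holdings Ltd (R1): 100% × 18% × 36% = 6.48% of Highfield Pharma AG.
Direct interest in Highfield Pharma AG: 11%.
Chain via Ashford Capital LLC → Oakhollow Group plc (R1): 30% × 81% × 47% = 11.421% of Highfield Pharma AG.
Aggregating (R3): 6.48% + 11% + 11.421% = 28.901%.

28.901%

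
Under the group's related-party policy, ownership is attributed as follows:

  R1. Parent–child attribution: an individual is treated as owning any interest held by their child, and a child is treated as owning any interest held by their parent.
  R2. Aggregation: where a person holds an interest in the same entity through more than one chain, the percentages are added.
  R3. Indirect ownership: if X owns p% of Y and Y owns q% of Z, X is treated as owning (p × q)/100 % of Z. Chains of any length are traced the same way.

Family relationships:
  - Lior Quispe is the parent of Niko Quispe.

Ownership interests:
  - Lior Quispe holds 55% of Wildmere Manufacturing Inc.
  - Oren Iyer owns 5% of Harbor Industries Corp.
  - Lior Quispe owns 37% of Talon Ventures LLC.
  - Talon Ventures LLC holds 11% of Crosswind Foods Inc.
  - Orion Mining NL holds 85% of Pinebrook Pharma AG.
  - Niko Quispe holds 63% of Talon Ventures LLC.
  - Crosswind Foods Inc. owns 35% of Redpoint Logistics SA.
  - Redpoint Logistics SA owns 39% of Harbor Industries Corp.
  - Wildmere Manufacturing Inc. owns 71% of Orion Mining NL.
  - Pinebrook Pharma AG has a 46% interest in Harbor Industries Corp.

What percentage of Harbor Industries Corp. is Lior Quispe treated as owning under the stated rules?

By parent–child attribution (R1), Lior Quispe is treated as also owning Niko Quispe's interest in Talon Ventures LLC, giving 37% + 63% = 100%.
Chain via Wildmere Manufacturing Inc. → Orion Mining NL → Pinebrook Pharma AG (R3): 55% × 71% × 85% × 46% = 15.26855% of Harbor Industries Corp.
Chain via Talon Ventures LLC → Crosswind Foods Inc. → Redpoint Logistics SA (R3): 100% × 11% × 35% × 39% = 1.5015% of Harbor Industries Corp.
Aggregating (R2): 15.26855% + 1.5015% = 16.77005%.

16.77005%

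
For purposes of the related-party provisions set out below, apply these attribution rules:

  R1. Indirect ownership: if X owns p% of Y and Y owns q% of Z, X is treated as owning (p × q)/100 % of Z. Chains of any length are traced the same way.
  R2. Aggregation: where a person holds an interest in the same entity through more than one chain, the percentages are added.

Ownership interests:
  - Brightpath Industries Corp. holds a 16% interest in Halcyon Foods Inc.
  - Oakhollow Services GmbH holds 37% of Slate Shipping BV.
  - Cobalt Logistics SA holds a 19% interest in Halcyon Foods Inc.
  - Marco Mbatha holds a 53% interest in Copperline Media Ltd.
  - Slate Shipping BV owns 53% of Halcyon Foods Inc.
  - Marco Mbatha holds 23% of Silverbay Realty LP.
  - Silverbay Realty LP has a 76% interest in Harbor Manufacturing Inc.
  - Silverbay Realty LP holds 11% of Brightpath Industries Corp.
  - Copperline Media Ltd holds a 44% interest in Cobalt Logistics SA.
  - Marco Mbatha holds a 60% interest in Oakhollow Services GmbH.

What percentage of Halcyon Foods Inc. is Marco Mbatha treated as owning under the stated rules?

Chain via Silverbay Realty LP → Brightpath Industries Corp. (R1): 23% × 11% × 16% = 0.4048% of Halcyon Foods Inc.
Chain via Copperline Media Ltd → Cobalt Logistics SA (R1): 53% × 44% × 19% = 4.4308% of Halcyon Foods Inc.
Chain via Oakhollow Services GmbH → Slate Shipping BV (R1): 60% × 37% × 53% = 11.766% of Halcyon Foods Inc.
Aggregating (R2): 0.4048% + 4.4308% + 11.766% = 16.6016%.

16.6016%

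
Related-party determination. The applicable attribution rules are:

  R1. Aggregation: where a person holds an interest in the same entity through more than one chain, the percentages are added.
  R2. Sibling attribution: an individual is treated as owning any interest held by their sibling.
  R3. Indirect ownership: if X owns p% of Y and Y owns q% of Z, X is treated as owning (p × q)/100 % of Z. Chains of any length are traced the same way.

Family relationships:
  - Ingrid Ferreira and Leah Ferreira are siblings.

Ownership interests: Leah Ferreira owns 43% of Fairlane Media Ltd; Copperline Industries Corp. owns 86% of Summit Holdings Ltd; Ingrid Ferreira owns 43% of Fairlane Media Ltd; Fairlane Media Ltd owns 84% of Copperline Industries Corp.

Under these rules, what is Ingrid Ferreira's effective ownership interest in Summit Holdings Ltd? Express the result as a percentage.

62.1264%

By sibling attribution (R2), Ingrid Ferreira is treated as also owning Leah Ferreira's interest in Fairlane Media Ltd, giving 43% + 43% = 86%.
Chain via Fairlane Media Ltd → Copperline Industries Corp. (R3): 86% × 84% × 86% = 62.1264% of Summit Holdings Ltd.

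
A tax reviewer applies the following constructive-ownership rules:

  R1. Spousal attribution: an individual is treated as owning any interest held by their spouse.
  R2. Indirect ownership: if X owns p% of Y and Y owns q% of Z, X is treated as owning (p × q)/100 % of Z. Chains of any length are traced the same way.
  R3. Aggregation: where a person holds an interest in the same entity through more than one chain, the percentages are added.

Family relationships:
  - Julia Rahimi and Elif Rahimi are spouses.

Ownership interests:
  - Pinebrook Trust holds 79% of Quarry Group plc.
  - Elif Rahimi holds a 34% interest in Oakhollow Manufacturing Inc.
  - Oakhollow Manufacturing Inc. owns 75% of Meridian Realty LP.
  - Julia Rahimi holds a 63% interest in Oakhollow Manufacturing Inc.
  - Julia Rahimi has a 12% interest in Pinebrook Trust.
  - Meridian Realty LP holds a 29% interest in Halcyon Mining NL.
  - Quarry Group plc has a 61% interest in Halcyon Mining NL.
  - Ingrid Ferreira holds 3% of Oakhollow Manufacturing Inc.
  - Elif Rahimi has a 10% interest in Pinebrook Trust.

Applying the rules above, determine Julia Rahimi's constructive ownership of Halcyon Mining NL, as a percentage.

31.6993%

By spousal attribution (R1), Julia Rahimi is treated as also owning Elif Rahimi's interest in Pinebrook Trust, giving 12% + 10% = 22%.
By spousal attribution (R1), Julia Rahimi is treated as also owning Elif Rahimi's interest in Oakhollow Manufacturing Inc, giving 63% + 34% = 97%.
Chain via Pinebrook Trust → Quarry Group plc (R2): 22% × 79% × 61% = 10.6018% of Halcyon Mining NL.
Chain via Oakhollow Manufacturing Inc. → Meridian Realty LP (R2): 97% × 75% × 29% = 21.0975% of Halcyon Mining NL.
Aggregating (R3): 10.6018% + 21.0975% = 31.6993%.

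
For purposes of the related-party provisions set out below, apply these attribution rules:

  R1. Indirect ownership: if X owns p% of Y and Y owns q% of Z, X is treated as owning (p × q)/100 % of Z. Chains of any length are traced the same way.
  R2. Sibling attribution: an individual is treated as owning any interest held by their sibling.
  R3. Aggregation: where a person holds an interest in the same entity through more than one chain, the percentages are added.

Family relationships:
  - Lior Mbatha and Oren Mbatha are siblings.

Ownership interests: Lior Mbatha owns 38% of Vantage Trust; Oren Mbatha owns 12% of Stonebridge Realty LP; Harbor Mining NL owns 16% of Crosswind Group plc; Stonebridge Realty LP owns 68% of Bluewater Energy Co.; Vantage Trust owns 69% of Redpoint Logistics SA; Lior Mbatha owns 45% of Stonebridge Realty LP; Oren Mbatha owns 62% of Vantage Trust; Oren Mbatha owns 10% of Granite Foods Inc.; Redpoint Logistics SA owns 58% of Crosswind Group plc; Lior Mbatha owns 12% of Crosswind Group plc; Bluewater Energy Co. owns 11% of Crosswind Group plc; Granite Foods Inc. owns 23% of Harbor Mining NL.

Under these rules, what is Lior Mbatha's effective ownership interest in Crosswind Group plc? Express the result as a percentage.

56.6516%

By sibling attribution (R2), Lior Mbatha is treated as also owning Oren Mbatha's interest in Vantage Trust, giving 38% + 62% = 100%.
By sibling attribution (R2), Lior Mbatha is treated as also owning Oren Mbatha's interest in Stonebridge Realty LP, giving 45% + 12% = 57%.
By sibling attribution (R2), Lior Mbatha is treated as owning Oren Mbatha's 10% interest in Granite Foods Inc.
Chain via Vantage Trust → Redpoint Logistics SA (R1): 100% × 69% × 58% = 40.02% of Crosswind Group plc.
Chain via Stonebridge Realty LP → Bluewater Energy Co. (R1): 57% × 68% × 11% = 4.2636% of Crosswind Group plc.
Direct interest in Crosswind Group plc: 12%.
Chain via Granite Foods Inc. → Harbor Mining NL (R1): 10% × 23% × 16% = 0.368% of Crosswind Group plc.
Aggregating (R3): 40.02% + 4.2636% + 12% + 0.368% = 56.6516%.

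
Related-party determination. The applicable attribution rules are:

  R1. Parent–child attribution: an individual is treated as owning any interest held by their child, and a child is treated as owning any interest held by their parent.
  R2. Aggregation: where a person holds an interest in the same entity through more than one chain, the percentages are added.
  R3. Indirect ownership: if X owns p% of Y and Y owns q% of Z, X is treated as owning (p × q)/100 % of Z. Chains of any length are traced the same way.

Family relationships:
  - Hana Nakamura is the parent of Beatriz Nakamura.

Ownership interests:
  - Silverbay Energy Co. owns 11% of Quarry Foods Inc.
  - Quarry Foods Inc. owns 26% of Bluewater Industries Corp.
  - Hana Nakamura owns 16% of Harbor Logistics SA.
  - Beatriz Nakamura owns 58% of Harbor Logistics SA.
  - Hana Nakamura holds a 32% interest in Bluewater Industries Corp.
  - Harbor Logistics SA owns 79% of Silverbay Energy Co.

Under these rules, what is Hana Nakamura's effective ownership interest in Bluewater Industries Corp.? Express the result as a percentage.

By parent–child attribution (R1), Hana Nakamura is treated as also owning Beatriz Nakamura's interest in Harbor Logistics SA, giving 16% + 58% = 74%.
Chain via Harbor Logistics SA → Silverbay Energy Co. → Quarry Foods Inc. (R3): 74% × 79% × 11% × 26% = 1.671956% of Bluewater Industries Corp.
Direct interest in Bluewater Industries Corp: 32%.
Aggregating (R2): 1.671956% + 32% = 33.671956%.

33.671956%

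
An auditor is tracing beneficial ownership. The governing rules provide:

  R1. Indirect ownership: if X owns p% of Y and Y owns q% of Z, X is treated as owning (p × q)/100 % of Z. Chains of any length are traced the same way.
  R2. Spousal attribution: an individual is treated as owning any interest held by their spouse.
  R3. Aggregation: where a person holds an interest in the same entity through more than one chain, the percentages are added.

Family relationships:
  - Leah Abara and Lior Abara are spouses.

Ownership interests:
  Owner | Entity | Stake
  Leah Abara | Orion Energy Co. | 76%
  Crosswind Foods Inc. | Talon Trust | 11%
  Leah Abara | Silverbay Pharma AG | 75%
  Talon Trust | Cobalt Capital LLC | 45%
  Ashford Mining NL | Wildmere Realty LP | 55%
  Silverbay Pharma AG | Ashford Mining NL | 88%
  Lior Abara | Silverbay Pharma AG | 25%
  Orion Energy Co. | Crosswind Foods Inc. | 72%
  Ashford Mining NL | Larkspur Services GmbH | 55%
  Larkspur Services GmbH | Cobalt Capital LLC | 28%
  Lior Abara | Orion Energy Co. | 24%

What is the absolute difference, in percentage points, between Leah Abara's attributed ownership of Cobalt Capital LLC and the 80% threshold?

62.884

By spousal attribution (R2), Leah Abara is treated as also owning Lior Abara's interest in Orion Energy Co, giving 76% + 24% = 100%.
By spousal attribution (R2), Leah Abara is treated as also owning Lior Abara's interest in Silverbay Pharma AG, giving 75% + 25% = 100%.
Chain via Orion Energy Co. → Crosswind Foods Inc. → Talon Trust (R1): 100% × 72% × 11% × 45% = 3.564% of Cobalt Capital LLC.
Chain via Silverbay Pharma AG → Ashford Mining NL → Larkspur Services GmbH (R1): 100% × 88% × 55% × 28% = 13.552% of Cobalt Capital LLC.
Aggregating (R3): 3.564% + 13.552% = 17.116%.
17.116% falls short of the 80% threshold by 62.884 percentage points.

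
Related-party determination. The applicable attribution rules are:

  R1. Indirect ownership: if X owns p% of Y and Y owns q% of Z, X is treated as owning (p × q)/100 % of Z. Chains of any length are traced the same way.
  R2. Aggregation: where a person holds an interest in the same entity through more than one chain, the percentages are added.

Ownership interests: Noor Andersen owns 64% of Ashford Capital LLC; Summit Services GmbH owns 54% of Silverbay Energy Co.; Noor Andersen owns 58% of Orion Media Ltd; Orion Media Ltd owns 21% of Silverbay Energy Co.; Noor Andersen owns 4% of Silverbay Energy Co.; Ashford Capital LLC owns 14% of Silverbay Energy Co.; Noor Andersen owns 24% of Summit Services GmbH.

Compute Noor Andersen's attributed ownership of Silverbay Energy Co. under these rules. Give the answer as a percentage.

Chain via Summit Services GmbH (R1): 24% × 54% = 12.96% of Silverbay Energy Co.
Chain via Orion Media Ltd (R1): 58% × 21% = 12.18% of Silverbay Energy Co.
Chain via Ashford Capital LLC (R1): 64% × 14% = 8.96% of Silverbay Energy Co.
Direct interest in Silverbay Energy Co: 4%.
Aggregating (R2): 12.96% + 12.18% + 8.96% + 4% = 38.1%.

38.1%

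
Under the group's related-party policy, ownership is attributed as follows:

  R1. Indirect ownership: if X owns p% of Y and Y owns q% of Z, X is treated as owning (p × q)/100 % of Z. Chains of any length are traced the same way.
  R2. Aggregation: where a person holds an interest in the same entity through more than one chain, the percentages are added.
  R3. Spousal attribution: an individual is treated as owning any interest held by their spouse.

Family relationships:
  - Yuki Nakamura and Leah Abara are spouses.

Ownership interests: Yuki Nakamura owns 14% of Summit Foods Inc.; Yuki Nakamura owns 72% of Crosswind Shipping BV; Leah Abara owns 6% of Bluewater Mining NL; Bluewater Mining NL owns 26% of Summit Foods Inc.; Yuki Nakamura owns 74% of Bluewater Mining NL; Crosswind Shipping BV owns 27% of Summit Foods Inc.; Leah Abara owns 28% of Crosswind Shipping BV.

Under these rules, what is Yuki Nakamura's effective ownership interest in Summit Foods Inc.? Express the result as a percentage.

By spousal attribution (R3), Yuki Nakamura is treated as also owning Leah Abara's interest in Bluewater Mining NL, giving 74% + 6% = 80%.
By spousal attribution (R3), Yuki Nakamura is treated as also owning Leah Abara's interest in Crosswind Shipping BV, giving 72% + 28% = 100%.
Chain via Bluewater Mining NL (R1): 80% × 26% = 20.8% of Summit Foods Inc.
Chain via Crosswind Shipping BV (R1): 100% × 27% = 27% of Summit Foods Inc.
Direct interest in Summit Foods Inc: 14%.
Aggregating (R2): 20.8% + 27% + 14% = 61.8%.

61.8%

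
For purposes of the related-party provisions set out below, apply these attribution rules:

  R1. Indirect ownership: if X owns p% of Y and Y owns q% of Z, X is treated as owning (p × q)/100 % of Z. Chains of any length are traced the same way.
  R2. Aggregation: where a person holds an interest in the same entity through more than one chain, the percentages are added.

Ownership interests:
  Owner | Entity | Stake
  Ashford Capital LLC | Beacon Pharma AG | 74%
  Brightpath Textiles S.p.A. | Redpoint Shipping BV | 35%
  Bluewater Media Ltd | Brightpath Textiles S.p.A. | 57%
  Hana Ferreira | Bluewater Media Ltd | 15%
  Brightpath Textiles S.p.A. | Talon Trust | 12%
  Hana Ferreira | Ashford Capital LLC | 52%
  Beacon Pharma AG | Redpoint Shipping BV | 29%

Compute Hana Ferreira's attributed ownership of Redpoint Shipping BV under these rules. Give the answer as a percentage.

Chain via Bluewater Media Ltd → Brightpath Textiles S.p.A. (R1): 15% × 57% × 35% = 2.9925% of Redpoint Shipping BV.
Chain via Ashford Capital LLC → Beacon Pharma AG (R1): 52% × 74% × 29% = 11.1592% of Redpoint Shipping BV.
Aggregating (R2): 2.9925% + 11.1592% = 14.1517%.

14.1517%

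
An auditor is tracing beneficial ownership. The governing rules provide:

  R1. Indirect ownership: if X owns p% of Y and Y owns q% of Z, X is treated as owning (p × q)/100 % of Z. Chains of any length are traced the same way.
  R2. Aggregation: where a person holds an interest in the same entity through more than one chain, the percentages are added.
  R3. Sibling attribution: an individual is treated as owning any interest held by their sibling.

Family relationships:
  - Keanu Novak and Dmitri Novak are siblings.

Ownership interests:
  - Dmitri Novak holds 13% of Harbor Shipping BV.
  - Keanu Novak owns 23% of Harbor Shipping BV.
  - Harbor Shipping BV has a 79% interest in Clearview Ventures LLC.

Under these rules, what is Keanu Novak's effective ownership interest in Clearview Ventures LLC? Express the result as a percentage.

By sibling attribution (R3), Keanu Novak is treated as also owning Dmitri Novak's interest in Harbor Shipping BV, giving 23% + 13% = 36%.
Chain via Harbor Shipping BV (R1): 36% × 79% = 28.44% of Clearview Ventures LLC.

28.44%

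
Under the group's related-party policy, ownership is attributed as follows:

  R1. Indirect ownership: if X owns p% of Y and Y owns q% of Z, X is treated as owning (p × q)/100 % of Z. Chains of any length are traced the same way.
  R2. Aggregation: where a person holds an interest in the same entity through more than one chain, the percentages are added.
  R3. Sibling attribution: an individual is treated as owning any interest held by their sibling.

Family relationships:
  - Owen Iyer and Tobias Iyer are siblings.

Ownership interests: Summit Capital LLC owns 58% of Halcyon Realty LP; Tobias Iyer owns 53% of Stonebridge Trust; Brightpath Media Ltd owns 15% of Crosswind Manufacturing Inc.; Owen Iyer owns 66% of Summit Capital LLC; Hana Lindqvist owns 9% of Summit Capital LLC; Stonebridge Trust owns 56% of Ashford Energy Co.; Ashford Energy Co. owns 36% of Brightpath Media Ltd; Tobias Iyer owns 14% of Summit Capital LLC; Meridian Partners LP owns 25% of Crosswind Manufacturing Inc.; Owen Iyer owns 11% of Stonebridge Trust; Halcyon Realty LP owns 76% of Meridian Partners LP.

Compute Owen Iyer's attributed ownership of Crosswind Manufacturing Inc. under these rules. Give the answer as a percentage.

By sibling attribution (R3), Owen Iyer is treated as also owning Tobias Iyer's interest in Summit Capital LLC, giving 66% + 14% = 80%.
By sibling attribution (R3), Owen Iyer is treated as also owning Tobias Iyer's interest in Stonebridge Trust, giving 11% + 53% = 64%.
Chain via Summit Capital LLC → Halcyon Realty LP → Meridian Partners LP (R1): 80% × 58% × 76% × 25% = 8.816% of Crosswind Manufacturing Inc.
Chain via Stonebridge Trust → Ashford Energy Co. → Brightpath Media Ltd (R1): 64% × 56% × 36% × 15% = 1.93536% of Crosswind Manufacturing Inc.
Aggregating (R2): 8.816% + 1.93536% = 10.75136%.

10.75136%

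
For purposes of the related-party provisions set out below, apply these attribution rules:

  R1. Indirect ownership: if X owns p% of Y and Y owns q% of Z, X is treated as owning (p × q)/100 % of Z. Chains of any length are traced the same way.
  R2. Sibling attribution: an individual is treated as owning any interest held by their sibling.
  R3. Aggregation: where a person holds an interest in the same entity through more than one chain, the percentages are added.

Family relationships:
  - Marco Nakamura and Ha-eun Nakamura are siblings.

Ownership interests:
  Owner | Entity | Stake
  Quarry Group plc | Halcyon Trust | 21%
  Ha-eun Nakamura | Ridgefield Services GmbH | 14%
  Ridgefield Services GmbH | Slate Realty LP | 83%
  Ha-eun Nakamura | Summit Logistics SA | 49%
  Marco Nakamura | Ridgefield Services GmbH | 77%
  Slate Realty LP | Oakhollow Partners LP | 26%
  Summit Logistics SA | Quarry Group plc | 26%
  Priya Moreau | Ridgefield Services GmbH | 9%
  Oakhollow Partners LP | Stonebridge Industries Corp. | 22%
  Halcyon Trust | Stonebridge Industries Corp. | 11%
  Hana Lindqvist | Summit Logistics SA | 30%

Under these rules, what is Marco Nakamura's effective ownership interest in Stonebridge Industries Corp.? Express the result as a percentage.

4.61461%

By sibling attribution (R2), Marco Nakamura is treated as also owning Ha-eun Nakamura's interest in Ridgefield Services GmbH, giving 77% + 14% = 91%.
By sibling attribution (R2), Marco Nakamura is treated as owning Ha-eun Nakamura's 49% interest in Summit Logistics SA.
Chain via Ridgefield Services GmbH → Slate Realty LP → Oakhollow Partners LP (R1): 91% × 83% × 26% × 22% = 4.320316% of Stonebridge Industries Corp.
Chain via Summit Logistics SA → Quarry Group plc → Halcyon Trust (R1): 49% × 26% × 21% × 11% = 0.294294% of Stonebridge Industries Corp.
Aggregating (R3): 4.320316% + 0.294294% = 4.61461%.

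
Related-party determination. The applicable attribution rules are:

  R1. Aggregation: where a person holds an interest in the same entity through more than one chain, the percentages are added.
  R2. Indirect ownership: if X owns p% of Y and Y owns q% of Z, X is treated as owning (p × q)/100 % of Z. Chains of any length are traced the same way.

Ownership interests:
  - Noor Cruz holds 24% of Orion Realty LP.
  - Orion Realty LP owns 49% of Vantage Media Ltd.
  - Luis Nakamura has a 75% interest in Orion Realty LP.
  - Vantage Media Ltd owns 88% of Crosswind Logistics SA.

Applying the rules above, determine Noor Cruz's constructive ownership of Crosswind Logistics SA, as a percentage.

10.3488%

Chain via Orion Realty LP → Vantage Media Ltd (R2): 24% × 49% × 88% = 10.3488% of Crosswind Logistics SA.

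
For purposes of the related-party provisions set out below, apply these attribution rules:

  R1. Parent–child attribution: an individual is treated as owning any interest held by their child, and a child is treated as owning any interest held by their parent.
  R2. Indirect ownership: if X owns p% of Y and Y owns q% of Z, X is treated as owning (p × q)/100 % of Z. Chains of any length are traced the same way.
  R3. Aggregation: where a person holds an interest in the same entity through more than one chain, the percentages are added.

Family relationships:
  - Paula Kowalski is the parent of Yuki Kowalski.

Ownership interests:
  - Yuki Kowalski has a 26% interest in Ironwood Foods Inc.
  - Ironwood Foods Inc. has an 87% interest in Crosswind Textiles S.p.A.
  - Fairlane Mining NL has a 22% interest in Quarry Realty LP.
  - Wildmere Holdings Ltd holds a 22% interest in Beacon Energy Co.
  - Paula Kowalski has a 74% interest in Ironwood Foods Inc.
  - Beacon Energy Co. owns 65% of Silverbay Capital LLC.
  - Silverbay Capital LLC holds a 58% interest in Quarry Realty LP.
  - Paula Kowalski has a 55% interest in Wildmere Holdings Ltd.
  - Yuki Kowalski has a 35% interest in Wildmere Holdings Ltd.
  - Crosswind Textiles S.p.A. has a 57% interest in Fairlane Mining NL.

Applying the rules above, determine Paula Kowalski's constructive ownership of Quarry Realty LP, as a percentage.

18.3744%

By parent–child attribution (R1), Paula Kowalski is treated as also owning Yuki Kowalski's interest in Wildmere Holdings Ltd, giving 55% + 35% = 90%.
By parent–child attribution (R1), Paula Kowalski is treated as also owning Yuki Kowalski's interest in Ironwood Foods Inc, giving 74% + 26% = 100%.
Chain via Wildmere Holdings Ltd → Beacon Energy Co. → Silverbay Capital LLC (R2): 90% × 22% × 65% × 58% = 7.4646% of Quarry Realty LP.
Chain via Ironwood Foods Inc. → Crosswind Textiles S.p.A. → Fairlane Mining NL (R2): 100% × 87% × 57% × 22% = 10.9098% of Quarry Realty LP.
Aggregating (R3): 7.4646% + 10.9098% = 18.3744%.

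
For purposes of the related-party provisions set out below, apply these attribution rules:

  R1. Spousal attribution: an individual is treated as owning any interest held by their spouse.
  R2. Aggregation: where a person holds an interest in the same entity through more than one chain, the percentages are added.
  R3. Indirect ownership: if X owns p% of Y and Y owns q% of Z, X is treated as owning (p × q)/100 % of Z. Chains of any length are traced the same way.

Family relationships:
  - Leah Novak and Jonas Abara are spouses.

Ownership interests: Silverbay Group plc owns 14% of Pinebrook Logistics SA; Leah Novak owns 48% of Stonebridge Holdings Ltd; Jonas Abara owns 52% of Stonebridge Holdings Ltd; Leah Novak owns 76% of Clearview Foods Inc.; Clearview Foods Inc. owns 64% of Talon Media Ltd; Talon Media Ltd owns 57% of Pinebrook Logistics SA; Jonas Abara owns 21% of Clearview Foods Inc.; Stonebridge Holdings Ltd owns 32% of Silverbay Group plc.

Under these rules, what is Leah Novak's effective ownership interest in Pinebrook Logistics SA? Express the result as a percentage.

By spousal attribution (R1), Leah Novak is treated as also owning Jonas Abara's interest in Stonebridge Holdings Ltd, giving 48% + 52% = 100%.
By spousal attribution (R1), Leah Novak is treated as also owning Jonas Abara's interest in Clearview Foods Inc, giving 76% + 21% = 97%.
Chain via Stonebridge Holdings Ltd → Silverbay Group plc (R3): 100% × 32% × 14% = 4.48% of Pinebrook Logistics SA.
Chain via Clearview Foods Inc. → Talon Media Ltd (R3): 97% × 64% × 57% = 35.3856% of Pinebrook Logistics SA.
Aggregating (R2): 4.48% + 35.3856% = 39.8656%.

39.8656%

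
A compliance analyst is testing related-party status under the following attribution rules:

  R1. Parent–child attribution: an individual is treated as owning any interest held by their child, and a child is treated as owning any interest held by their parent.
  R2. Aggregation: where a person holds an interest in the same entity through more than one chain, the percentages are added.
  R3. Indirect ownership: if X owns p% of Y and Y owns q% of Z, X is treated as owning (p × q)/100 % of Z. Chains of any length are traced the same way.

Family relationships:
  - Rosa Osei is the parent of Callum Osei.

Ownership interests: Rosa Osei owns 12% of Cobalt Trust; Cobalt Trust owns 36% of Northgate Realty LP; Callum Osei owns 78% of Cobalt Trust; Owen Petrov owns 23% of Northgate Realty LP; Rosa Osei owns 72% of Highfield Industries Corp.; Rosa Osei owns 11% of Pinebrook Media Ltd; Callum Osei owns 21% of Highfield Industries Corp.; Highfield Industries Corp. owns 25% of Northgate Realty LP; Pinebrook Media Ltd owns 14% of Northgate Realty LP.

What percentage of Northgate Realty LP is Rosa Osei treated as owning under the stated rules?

By parent–child attribution (R1), Rosa Osei is treated as also owning Callum Osei's interest in Highfield Industries Corp, giving 72% + 21% = 93%.
By parent–child attribution (R1), Rosa Osei is treated as also owning Callum Osei's interest in Cobalt Trust, giving 12% + 78% = 90%.
Chain via Highfield Industries Corp. (R3): 93% × 25% = 23.25% of Northgate Realty LP.
Chain via Cobalt Trust (R3): 90% × 36% = 32.4% of Northgate Realty LP.
Chain via Pinebrook Media Ltd (R3): 11% × 14% = 1.54% of Northgate Realty LP.
Aggregating (R2): 23.25% + 32.4% + 1.54% = 57.19%.

57.19%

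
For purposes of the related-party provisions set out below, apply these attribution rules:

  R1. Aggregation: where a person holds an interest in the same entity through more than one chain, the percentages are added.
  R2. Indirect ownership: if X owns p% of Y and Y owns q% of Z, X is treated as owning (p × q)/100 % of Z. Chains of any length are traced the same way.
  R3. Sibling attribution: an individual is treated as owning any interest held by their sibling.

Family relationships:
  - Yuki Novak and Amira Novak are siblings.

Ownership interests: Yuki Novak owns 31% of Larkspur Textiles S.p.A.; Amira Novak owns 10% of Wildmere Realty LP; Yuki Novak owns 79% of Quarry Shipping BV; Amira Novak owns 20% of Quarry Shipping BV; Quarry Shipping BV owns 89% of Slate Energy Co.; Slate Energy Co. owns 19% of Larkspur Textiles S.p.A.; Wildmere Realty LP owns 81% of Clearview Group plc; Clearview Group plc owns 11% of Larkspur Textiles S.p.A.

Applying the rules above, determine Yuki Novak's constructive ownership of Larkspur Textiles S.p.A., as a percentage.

By sibling attribution (R3), Yuki Novak is treated as also owning Amira Novak's interest in Quarry Shipping BV, giving 79% + 20% = 99%.
By sibling attribution (R3), Yuki Novak is treated as owning Amira Novak's 10% interest in Wildmere Realty LP.
Chain via Quarry Shipping BV → Slate Energy Co. (R2): 99% × 89% × 19% = 16.7409% of Larkspur Textiles S.p.A.
Direct interest in Larkspur Textiles S.p.A: 31%.
Chain via Wildmere Realty LP → Clearview Group plc (R2): 10% × 81% × 11% = 0.891% of Larkspur Textiles S.p.A.
Aggregating (R1): 16.7409% + 31% + 0.891% = 48.6319%.

48.6319%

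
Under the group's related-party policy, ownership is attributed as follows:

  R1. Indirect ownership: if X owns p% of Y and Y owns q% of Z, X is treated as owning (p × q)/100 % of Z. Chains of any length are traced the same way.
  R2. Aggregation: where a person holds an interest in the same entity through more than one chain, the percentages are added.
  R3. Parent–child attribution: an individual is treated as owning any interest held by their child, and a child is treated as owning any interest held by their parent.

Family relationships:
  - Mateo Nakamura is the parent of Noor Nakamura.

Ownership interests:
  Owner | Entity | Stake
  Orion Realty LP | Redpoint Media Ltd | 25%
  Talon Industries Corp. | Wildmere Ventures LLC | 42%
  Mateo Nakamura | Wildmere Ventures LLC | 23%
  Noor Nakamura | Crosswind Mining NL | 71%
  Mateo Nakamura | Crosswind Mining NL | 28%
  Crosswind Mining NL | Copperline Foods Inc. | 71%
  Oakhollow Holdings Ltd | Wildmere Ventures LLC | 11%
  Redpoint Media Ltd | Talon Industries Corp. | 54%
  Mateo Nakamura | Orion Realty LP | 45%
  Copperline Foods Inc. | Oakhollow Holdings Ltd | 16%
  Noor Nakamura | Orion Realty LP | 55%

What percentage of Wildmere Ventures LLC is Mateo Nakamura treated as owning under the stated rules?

By parent–child attribution (R3), Mateo Nakamura is treated as also owning Noor Nakamura's interest in Crosswind Mining NL, giving 28% + 71% = 99%.
By parent–child attribution (R3), Mateo Nakamura is treated as also owning Noor Nakamura's interest in Orion Realty LP, giving 45% + 55% = 100%.
Chain via Crosswind Mining NL → Copperline Foods Inc. → Oakhollow Holdings Ltd (R1): 99% × 71% × 16% × 11% = 1.237104% of Wildmere Ventures LLC.
Chain via Orion Realty LP → Redpoint Media Ltd → Talon Industries Corp. (R1): 100% × 25% × 54% × 42% = 5.67% of Wildmere Ventures LLC.
Direct interest in Wildmere Ventures LLC: 23%.
Aggregating (R2): 1.237104% + 5.67% + 23% = 29.907104%.

29.907104%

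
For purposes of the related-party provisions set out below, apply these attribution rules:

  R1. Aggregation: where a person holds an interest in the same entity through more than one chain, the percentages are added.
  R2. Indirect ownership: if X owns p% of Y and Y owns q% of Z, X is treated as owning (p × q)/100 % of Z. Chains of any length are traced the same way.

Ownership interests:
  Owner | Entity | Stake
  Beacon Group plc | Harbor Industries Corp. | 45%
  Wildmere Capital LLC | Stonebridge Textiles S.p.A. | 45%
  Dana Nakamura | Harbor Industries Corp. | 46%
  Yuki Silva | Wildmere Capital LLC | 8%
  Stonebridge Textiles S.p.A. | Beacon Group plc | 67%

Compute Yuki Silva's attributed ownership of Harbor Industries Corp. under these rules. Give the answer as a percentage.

1.0854%

Chain via Wildmere Capital LLC → Stonebridge Textiles S.p.A. → Beacon Group plc (R2): 8% × 45% × 67% × 45% = 1.0854% of Harbor Industries Corp.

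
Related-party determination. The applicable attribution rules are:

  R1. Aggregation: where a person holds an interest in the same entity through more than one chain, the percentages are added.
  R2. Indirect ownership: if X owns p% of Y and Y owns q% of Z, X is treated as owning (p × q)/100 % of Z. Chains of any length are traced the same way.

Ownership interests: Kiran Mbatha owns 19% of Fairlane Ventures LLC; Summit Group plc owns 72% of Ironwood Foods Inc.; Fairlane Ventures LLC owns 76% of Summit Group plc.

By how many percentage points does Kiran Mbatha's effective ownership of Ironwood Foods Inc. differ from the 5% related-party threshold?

5.3968

Chain via Fairlane Ventures LLC → Summit Group plc (R2): 19% × 76% × 72% = 10.3968% of Ironwood Foods Inc.
10.3968% exceeds the 5% threshold by 5.3968 percentage points.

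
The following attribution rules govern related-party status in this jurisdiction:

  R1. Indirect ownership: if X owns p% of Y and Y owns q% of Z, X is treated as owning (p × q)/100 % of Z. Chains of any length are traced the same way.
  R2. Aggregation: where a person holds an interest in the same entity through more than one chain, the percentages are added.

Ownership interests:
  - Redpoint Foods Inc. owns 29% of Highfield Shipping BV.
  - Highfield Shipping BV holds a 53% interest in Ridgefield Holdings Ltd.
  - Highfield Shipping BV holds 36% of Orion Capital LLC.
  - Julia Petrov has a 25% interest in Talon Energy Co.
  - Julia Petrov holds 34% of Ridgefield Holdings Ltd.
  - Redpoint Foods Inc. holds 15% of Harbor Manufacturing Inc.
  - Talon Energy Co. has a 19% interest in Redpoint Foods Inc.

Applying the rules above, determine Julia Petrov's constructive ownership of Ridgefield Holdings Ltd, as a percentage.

34.730075%

Chain via Talon Energy Co. → Redpoint Foods Inc. → Highfield Shipping BV (R1): 25% × 19% × 29% × 53% = 0.730075% of Ridgefield Holdings Ltd.
Direct interest in Ridgefield Holdings Ltd: 34%.
Aggregating (R2): 0.730075% + 34% = 34.730075%.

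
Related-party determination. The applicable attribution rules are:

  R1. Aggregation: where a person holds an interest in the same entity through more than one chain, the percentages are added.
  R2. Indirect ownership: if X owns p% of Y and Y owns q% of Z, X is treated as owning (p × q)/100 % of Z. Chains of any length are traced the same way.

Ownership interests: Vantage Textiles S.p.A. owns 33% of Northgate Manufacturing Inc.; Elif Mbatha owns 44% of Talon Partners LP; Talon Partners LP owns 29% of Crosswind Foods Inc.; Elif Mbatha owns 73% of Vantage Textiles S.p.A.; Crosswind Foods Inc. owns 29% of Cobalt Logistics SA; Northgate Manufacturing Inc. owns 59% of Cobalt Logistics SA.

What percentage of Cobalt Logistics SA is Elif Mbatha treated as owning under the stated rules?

17.9135%

Chain via Talon Partners LP → Crosswind Foods Inc. (R2): 44% × 29% × 29% = 3.7004% of Cobalt Logistics SA.
Chain via Vantage Textiles S.p.A. → Northgate Manufacturing Inc. (R2): 73% × 33% × 59% = 14.2131% of Cobalt Logistics SA.
Aggregating (R1): 3.7004% + 14.2131% = 17.9135%.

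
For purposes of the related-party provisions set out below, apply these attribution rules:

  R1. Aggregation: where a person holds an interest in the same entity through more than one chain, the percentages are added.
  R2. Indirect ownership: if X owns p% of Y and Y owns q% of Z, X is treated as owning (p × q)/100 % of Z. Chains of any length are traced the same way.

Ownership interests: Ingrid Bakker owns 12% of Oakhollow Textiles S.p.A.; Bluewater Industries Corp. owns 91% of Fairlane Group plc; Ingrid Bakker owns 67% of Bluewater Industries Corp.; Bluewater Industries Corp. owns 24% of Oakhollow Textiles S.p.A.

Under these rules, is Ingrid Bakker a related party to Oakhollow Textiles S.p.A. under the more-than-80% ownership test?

No

Chain via Bluewater Industries Corp. (R2): 67% × 24% = 16.08% of Oakhollow Textiles S.p.A.
Direct interest in Oakhollow Textiles S.p.A: 12%.
Aggregating (R1): 16.08% + 12% = 28.08%.
28.08% does not exceed the 80% threshold, so Ingrid is not a related party to Oakhollow Textiles S.p.A.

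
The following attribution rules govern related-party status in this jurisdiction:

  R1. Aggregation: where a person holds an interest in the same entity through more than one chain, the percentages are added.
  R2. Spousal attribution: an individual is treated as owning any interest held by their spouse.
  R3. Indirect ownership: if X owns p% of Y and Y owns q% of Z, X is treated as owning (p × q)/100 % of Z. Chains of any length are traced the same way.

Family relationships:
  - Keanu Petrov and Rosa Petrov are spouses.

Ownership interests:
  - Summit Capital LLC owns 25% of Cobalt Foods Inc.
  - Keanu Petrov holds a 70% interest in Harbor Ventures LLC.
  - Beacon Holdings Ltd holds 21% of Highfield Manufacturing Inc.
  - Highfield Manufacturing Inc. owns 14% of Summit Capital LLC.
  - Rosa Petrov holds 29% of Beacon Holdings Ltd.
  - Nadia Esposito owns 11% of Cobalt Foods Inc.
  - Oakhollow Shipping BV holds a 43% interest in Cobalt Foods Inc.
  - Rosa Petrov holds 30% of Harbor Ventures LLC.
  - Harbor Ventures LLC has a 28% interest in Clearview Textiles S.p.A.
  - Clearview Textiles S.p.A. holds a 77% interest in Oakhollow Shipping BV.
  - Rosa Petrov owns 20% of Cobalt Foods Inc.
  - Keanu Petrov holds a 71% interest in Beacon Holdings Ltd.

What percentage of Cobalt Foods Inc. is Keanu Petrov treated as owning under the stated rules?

By spousal attribution (R2), Keanu Petrov is treated as also owning Rosa Petrov's interest in Beacon Holdings Ltd, giving 71% + 29% = 100%.
By spousal attribution (R2), Keanu Petrov is treated as also owning Rosa Petrov's interest in Harbor Ventures LLC, giving 70% + 30% = 100%.
By spousal attribution (R2), Keanu Petrov is treated as owning Rosa Petrov's 20% interest in Cobalt Foods Inc.
Chain via Beacon Holdings Ltd → Highfield Manufacturing Inc. → Summit Capital LLC (R3): 100% × 21% × 14% × 25% = 0.735% of Cobalt Foods Inc.
Chain via Harbor Ventures LLC → Clearview Textiles S.p.A. → Oakhollow Shipping BV (R3): 100% × 28% × 77% × 43% = 9.2708% of Cobalt Foods Inc.
Direct interest in Cobalt Foods Inc: 20%.
Aggregating (R1): 0.735% + 9.2708% + 20% = 30.0058%.

30.0058%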